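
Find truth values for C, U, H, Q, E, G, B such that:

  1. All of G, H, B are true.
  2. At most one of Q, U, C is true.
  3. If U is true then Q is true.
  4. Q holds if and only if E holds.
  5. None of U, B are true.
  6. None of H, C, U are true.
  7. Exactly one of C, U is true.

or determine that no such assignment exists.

Unsatisfiable — no assignment works.

Case H = True:
  Constraint (6) is violated (H=T) — contradiction.
Case H = False:
  Constraint (1) is violated (H=F) — contradiction.
Both cases fail — unsatisfiable.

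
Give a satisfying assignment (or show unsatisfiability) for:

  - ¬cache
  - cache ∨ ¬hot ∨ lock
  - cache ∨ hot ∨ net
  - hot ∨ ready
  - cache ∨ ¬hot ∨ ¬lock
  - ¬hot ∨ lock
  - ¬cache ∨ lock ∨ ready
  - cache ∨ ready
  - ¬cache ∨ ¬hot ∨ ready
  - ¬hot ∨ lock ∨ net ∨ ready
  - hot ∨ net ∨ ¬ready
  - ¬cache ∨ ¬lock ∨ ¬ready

Unit clause (¬cache) forces cache = False.
In (cache ∨ ready) only ready is left, so ready = True.
Set net = True.
Set lock = True.
  then (cache ∨ ¬hot ∨ ¬lock) forces hot = False.
All clauses satisfied.

ready: True; net: True; lock: True; cache: False; hot: False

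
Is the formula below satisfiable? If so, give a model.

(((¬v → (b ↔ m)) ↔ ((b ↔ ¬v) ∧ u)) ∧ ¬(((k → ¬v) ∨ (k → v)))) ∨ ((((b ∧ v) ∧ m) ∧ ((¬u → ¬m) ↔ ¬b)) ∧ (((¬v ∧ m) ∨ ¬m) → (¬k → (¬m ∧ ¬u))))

k = True; m = True; b = True; v = True; u = False

  (((¬v → (b ↔ m)) ↔ ((b ↔ ¬v) ∧ u)) ∧ ¬(((k → ¬v) ∨ (k → v)))) ∨ ((((b ∧ v) ∧ m) ∧ ((¬u → ¬m) ↔ ¬b)) ∧ (((¬v ∧ m) ∨ ¬m) → (¬k → (¬m ∧ ¬u)))) = True
    ((¬v → (b ↔ m)) ↔ ((b ↔ ¬v) ∧ u)) ∧ ¬(((k → ¬v) ∨ (k → v))) = False
      (¬v → (b ↔ m)) ↔ ((b ↔ ¬v) ∧ u) = False
        ¬v → (b ↔ m) = True
          ¬v = False
          b ↔ m = True
        (b ↔ ¬v) ∧ u = False
          b ↔ ¬v = False
            ¬v = False
      ¬(((k → ¬v) ∨ (k → v))) = False
        (k → ¬v) ∨ (k → v) = True
          k → ¬v = False
            ¬v = False
          k → v = True
    (((b ∧ v) ∧ m) ∧ ((¬u → ¬m) ↔ ¬b)) ∧ (((¬v ∧ m) ∨ ¬m) → (¬k → (¬m ∧ ¬u))) = True
      ((b ∧ v) ∧ m) ∧ ((¬u → ¬m) ↔ ¬b) = True
        (b ∧ v) ∧ m = True
          b ∧ v = True
        (¬u → ¬m) ↔ ¬b = True
          ¬u → ¬m = False
            ¬u = True
            ¬m = False
          ¬b = False
      ((¬v ∧ m) ∨ ¬m) → (¬k → (¬m ∧ ¬u)) = True
        (¬v ∧ m) ∨ ¬m = False
          ¬v ∧ m = False
            ¬v = False
          ¬m = False
        ¬k → (¬m ∧ ¬u) = True
          ¬k = False
          ¬m ∧ ¬u = False
            ¬m = False
            ¬u = True
The formula evaluates to True.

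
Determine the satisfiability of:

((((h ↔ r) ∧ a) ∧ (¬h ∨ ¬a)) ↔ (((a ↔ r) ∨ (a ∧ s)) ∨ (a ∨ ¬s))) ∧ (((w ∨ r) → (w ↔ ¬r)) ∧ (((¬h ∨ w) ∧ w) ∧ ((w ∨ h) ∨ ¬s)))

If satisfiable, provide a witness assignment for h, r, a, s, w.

h=F, r=F, a=T, s=F, w=T

  (((h ↔ r) ∧ a) ∧ (¬h ∨ ¬a)) ↔ (((a ↔ r) ∨ (a ∧ s)) ∨ (a ∨ ¬s)) = True
    ((h ↔ r) ∧ a) ∧ (¬h ∨ ¬a) = True
      (h ↔ r) ∧ a = True
        h ↔ r = True
      ¬h ∨ ¬a = True
        ¬h = True
        ¬a = False
    ((a ↔ r) ∨ (a ∧ s)) ∨ (a ∨ ¬s) = True
      (a ↔ r) ∨ (a ∧ s) = False
        a ↔ r = False
        a ∧ s = False
      a ∨ ¬s = True
        ¬s = True
  ((w ∨ r) → (w ↔ ¬r)) ∧ (((¬h ∨ w) ∧ w) ∧ ((w ∨ h) ∨ ¬s)) = True
    (w ∨ r) → (w ↔ ¬r) = True
      w ∨ r = True
      w ↔ ¬r = True
        ¬r = True
    ((¬h ∨ w) ∧ w) ∧ ((w ∨ h) ∨ ¬s) = True
      (¬h ∨ w) ∧ w = True
        ¬h ∨ w = True
          ¬h = True
      (w ∨ h) ∨ ¬s = True
        w ∨ h = True
        ¬s = True
Both conjuncts True, so the formula holds.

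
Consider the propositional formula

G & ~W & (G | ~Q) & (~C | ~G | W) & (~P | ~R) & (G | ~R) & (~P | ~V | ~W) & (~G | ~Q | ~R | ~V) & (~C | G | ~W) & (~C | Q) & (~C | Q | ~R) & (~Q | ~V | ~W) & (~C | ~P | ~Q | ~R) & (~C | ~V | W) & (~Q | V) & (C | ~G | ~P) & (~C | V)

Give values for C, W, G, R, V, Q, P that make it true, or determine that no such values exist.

C = False, W = False, G = True, R = False, V = False, Q = False, P = False

Unit clause (G) forces G = True.
Unit clause (~W) forces W = False.
In (~C | ~G | W) only ~C is left, so C = False.
In (C | ~G | ~P) only ~P is left, so P = False.
Set R = False.
Set V = False.
  then (~Q | V) forces Q = False.
All clauses satisfied.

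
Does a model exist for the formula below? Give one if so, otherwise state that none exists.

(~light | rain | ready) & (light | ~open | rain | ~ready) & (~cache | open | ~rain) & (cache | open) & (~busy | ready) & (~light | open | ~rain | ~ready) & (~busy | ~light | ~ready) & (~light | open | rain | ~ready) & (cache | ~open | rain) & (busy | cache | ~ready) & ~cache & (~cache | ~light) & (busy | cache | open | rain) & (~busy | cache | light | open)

Unit clause (~cache) forces cache = False.
In (cache | open) only open is left, so open = True.
In (cache | ~open | rain) only rain is left, so rain = True.
Set ready = True.
  then (busy | cache | ~ready) forces busy = True.
  then (~busy | ~light | ~ready) forces light = False.
All clauses satisfied.

rain = True, cache = False, open = True, ready = True, busy = True, light = False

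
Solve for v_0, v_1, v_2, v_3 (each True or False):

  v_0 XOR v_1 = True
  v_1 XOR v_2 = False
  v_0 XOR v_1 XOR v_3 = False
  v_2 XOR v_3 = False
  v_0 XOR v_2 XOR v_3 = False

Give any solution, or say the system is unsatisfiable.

v_0: False, v_1: True, v_2: True, v_3: True

v_0 XOR v_1 = F XOR T = True ✓
v_1 XOR v_2 = T XOR T = False ✓
v_0 XOR v_1 XOR v_3 = F XOR T XOR T = False ✓
v_2 XOR v_3 = T XOR T = False ✓
v_0 XOR v_2 XOR v_3 = F XOR T XOR T = False ✓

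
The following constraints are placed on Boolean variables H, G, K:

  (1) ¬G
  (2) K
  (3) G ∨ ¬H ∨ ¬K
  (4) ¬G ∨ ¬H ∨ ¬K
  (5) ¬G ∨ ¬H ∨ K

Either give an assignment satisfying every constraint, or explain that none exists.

Unit clause (¬G) forces G = False.
Unit clause (K) forces K = True.
In (G ∨ ¬H ∨ ¬K) only ¬H is left, so H = False.
Check each clause:
  (¬G): ¬G holds.
  (K): K holds.
  (G ∨ ¬H ∨ ¬K): ¬H holds.
  (¬G ∨ ¬H ∨ ¬K): ¬G holds.
  (¬G ∨ ¬H ∨ K): ¬G holds.
All clauses satisfied.

H = False, G = False, K = True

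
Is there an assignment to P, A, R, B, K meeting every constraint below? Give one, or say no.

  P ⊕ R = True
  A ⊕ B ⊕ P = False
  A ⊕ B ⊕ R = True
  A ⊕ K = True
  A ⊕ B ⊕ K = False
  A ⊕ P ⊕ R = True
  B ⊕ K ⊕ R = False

P=T, A=F, R=F, B=T, K=T

P ⊕ R = T ⊕ F = True ✓
A ⊕ B ⊕ P = F ⊕ T ⊕ T = False ✓
A ⊕ B ⊕ R = F ⊕ T ⊕ F = True ✓
A ⊕ K = F ⊕ T = True ✓
A ⊕ B ⊕ K = F ⊕ T ⊕ T = False ✓
A ⊕ P ⊕ R = F ⊕ T ⊕ F = True ✓
B ⊕ K ⊕ R = T ⊕ T ⊕ F = False ✓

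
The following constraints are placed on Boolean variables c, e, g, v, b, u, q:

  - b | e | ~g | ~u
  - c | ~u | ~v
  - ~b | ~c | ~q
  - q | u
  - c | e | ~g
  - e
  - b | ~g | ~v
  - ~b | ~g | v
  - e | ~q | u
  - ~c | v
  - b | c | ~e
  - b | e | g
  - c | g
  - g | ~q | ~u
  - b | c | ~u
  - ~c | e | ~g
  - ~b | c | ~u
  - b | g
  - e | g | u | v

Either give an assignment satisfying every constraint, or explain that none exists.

c: True, e: True, g: False, v: True, b: True, u: True, q: False

Unit clause (e) forces e = True.
Set c = True.
  then (~c | v) forces v = True.
Set g = False.
  then (b | g) forces b = True.
  then (~b | ~c | ~q) forces q = False.
  then (q | u) forces u = True.
All clauses satisfied.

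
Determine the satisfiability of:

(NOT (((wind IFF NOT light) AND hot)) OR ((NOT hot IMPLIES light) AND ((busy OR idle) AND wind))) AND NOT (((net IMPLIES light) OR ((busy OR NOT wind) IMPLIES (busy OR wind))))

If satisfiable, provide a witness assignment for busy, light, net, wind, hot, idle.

busy = False, light = False, net = True, wind = False, hot = True, idle = True

  NOT (((wind IFF NOT light) AND hot)) OR ((NOT hot IMPLIES light) AND ((busy OR idle) AND wind)) = True
    NOT (((wind IFF NOT light) AND hot)) = True
      (wind IFF NOT light) AND hot = False
        wind IFF NOT light = False
          NOT light = True
    (NOT hot IMPLIES light) AND ((busy OR idle) AND wind) = False
      NOT hot IMPLIES light = True
        NOT hot = False
      (busy OR idle) AND wind = False
        busy OR idle = True
  NOT (((net IMPLIES light) OR ((busy OR NOT wind) IMPLIES (busy OR wind)))) = True
    (net IMPLIES light) OR ((busy OR NOT wind) IMPLIES (busy OR wind)) = False
      net IMPLIES light = False
      (busy OR NOT wind) IMPLIES (busy OR wind) = False
        busy OR NOT wind = True
          NOT wind = True
        busy OR wind = False
Both conjuncts True, so the formula holds.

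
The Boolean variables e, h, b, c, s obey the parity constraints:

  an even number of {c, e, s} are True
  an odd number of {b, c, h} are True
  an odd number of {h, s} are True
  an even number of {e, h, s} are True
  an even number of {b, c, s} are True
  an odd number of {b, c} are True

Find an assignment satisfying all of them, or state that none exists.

e: True; h: False; b: True; c: False; s: True

{c, e, s}: 2 true → even ✓
{b, c, h}: 1 true → odd ✓
{h, s}: 1 true → odd ✓
{e, h, s}: 2 true → even ✓
{b, c, s}: 2 true → even ✓
{b, c}: 1 true → odd ✓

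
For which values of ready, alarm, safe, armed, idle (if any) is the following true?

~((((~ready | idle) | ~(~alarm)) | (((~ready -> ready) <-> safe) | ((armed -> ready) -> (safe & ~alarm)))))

ready: True, alarm: False, safe: False, armed: False, idle: False

  ~((((~ready | idle) | ~(~alarm)) | (((~ready -> ready) <-> safe) | ((armed -> ready) -> (safe & ~alarm))))) = True
    ((~ready | idle) | ~(~alarm)) | (((~ready -> ready) <-> safe) | ((armed -> ready) -> (safe & ~alarm))) = False
      (~ready | idle) | ~(~alarm) = False
        ~ready | idle = False
          ~ready = False
        ~(~alarm) = False
          ~alarm = True
      ((~ready -> ready) <-> safe) | ((armed -> ready) -> (safe & ~alarm)) = False
        (~ready -> ready) <-> safe = False
          ~ready -> ready = True
            ~ready = False
        (armed -> ready) -> (safe & ~alarm) = False
          armed -> ready = True
          safe & ~alarm = False
            ~alarm = True
The formula evaluates to True.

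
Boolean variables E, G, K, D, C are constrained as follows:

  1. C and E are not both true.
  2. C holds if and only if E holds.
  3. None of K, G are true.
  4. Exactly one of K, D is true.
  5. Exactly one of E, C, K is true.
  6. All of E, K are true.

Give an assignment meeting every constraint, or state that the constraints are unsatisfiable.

Case K = True:
  Constraint (3) is violated (K=T) — contradiction.
Case K = False:
  Constraint (6) is violated (K=F) — contradiction.
Both cases fail — unsatisfiable.

Unsatisfiable — no assignment works.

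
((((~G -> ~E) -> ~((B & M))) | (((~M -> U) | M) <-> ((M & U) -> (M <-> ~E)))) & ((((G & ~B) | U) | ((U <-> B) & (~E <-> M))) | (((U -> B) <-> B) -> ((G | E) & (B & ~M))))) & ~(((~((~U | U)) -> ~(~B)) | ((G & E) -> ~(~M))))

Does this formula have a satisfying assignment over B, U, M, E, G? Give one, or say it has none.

No satisfying assignment exists.

The conjunct ~(((~((~U | U)) -> ~(~B)) | ((G & E) -> ~(~M)))) is unsatisfiable on its own:
  U = True: this becomes ~((True | ((G & E) -> ~(~M)))) = False.
  U = False: this becomes ~((True | ((G & E) -> ~(~M)))) = False.
So the whole conjunction is unsatisfiable.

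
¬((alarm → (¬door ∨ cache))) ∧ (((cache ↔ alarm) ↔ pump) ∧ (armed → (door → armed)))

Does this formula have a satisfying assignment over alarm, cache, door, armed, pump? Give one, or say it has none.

alarm = True; cache = False; door = True; armed = True; pump = False

  ¬((alarm → (¬door ∨ cache))) = True
    alarm → (¬door ∨ cache) = False
      ¬door ∨ cache = False
        ¬door = False
  ((cache ↔ alarm) ↔ pump) ∧ (armed → (door → armed)) = True
    (cache ↔ alarm) ↔ pump = True
      cache ↔ alarm = False
    armed → (door → armed) = True
      door → armed = True
Both conjuncts True, so the formula holds.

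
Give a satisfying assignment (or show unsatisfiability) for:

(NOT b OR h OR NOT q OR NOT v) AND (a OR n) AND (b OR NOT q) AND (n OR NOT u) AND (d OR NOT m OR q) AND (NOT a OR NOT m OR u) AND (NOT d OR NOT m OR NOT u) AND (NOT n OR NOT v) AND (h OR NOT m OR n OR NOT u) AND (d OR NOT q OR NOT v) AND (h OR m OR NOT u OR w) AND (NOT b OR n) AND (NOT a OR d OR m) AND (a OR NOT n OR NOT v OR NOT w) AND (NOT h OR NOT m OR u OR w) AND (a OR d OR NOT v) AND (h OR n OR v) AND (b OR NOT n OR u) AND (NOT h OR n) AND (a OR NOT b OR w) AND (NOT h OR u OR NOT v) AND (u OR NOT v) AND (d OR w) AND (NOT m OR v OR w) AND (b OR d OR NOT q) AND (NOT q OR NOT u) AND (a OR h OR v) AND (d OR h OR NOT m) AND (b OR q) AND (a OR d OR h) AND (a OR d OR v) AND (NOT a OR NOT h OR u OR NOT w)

m = False; w = True; d = True; b = True; v = False; u = True; h = False; n = True; q = False; a = True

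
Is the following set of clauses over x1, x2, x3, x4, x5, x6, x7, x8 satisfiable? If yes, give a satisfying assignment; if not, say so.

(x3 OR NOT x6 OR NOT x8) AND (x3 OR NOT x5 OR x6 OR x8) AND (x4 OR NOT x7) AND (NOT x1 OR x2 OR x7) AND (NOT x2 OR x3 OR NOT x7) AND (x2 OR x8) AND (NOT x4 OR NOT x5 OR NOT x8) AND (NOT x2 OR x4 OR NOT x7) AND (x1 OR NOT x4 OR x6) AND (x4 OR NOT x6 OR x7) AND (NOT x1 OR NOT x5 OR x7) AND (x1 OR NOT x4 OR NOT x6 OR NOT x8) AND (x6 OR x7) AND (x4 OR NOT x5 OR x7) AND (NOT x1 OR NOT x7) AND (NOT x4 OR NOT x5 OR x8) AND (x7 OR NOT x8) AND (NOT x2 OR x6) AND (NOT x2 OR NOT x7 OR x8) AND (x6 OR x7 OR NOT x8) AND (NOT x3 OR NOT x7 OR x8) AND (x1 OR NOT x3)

x1 = True; x2 = True; x3 = False; x4 = True; x5 = False; x6 = True; x7 = False; x8 = False

Set x1 = True.
  then (NOT x1 OR NOT x7) forces x7 = False.
  then (x7 OR NOT x8) forces x8 = False.
  then (NOT x1 OR x2 OR x7) forces x2 = True.
  then (NOT x1 OR NOT x5 OR x7) forces x5 = False.
  then (x6 OR x7) forces x6 = True.
  then (x4 OR NOT x6 OR x7) forces x4 = True.
Set x3 = False.
All clauses satisfied.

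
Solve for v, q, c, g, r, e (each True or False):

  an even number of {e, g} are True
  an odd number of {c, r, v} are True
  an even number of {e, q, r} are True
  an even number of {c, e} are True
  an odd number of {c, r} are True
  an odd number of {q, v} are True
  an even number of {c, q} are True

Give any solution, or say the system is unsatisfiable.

v = False, q = True, c = True, g = True, r = False, e = True

{e, g}: 2 true → even ✓
{c, r, v}: 1 true → odd ✓
{e, q, r}: 2 true → even ✓
{c, e}: 2 true → even ✓
{c, r}: 1 true → odd ✓
{q, v}: 1 true → odd ✓
{c, q}: 2 true → even ✓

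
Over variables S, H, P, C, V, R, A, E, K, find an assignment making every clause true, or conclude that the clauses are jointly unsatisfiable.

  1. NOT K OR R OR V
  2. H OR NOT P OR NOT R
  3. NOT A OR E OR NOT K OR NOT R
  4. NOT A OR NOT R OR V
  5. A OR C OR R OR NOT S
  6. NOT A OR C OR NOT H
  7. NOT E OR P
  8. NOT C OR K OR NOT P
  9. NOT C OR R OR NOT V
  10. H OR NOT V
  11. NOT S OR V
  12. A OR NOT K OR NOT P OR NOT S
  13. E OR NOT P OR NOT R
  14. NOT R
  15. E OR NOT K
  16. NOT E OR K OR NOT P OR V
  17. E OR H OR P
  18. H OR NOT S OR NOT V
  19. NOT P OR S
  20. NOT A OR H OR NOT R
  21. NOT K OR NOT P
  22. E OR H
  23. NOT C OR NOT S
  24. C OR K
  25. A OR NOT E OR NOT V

S = False; H = True; P = False; C = True; V = False; R = False; A = True; E = False; K = False

Unit clause (NOT R) forces R = False.
Try S = True:
  (NOT S OR V) forces V = True.
  (NOT C OR R OR NOT V) forces C = False.
  (A OR C OR R OR NOT S) forces A = True.
  (NOT A OR C OR NOT H) forces H = False.
  clause (H OR NOT V) is falsified — backtrack.
So S = False.
  then (NOT P OR S) forces P = False.
  then (NOT E OR P) forces E = False.
  then (E OR NOT K) forces K = False.
  then (E OR H OR P) forces H = True.
  then (C OR K) forces C = True.
  then (NOT C OR R OR NOT V) forces V = False.
Set A = True.
All clauses satisfied.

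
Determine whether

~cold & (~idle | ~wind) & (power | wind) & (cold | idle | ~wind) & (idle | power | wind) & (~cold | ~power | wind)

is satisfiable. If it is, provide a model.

power = True, idle = False, cold = False, wind = False

Unit clause (~cold) forces cold = False.
Try power = False:
  (power | wind) forces wind = True.
  (~idle | ~wind) forces idle = False.
  clause (cold | idle | ~wind) is falsified — backtrack.
So power = True.
Set idle = False.
  then (cold | idle | ~wind) forces wind = False.
Check each clause:
  (~cold): ~cold holds.
  (~idle | ~wind): ~idle holds.
  (power | wind): power holds.
  (cold | idle | ~wind): ~wind holds.
  (idle | power | wind): power holds.
  (~cold | ~power | wind): ~cold holds.
All clauses satisfied.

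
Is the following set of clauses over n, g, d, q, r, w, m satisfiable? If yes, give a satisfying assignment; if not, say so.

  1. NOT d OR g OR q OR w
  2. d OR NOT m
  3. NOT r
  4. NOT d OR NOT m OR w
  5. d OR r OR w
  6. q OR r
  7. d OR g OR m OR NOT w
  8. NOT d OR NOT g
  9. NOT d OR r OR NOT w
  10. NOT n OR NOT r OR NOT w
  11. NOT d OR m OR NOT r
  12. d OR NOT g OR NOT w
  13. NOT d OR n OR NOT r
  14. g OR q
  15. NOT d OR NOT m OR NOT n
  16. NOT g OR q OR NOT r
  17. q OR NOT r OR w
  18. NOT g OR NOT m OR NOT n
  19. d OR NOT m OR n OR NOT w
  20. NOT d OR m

Unsatisfiable — no assignment works.

Case w = True:
  (NOT r) forces r = False.
  (q OR r) forces q = True.
  (NOT d OR r OR NOT w) forces d = False.
  (d OR NOT m) forces m = False.
  (d OR g OR m OR NOT w) forces g = True.
  Clause (d OR NOT g OR NOT w) is falsified — contradiction.
Case w = False:
  (NOT r) forces r = False.
  (d OR r OR w) forces d = True.
  (NOT d OR NOT m OR w) forces m = False.
  Clause (NOT d OR m) is falsified — contradiction.
Both cases fail, so the formula is unsatisfiable.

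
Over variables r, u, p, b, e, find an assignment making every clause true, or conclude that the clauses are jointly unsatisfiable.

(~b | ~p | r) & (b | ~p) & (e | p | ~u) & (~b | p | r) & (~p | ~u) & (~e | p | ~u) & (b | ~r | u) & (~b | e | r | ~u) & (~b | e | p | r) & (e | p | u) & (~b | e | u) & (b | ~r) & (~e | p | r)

Set r = True.
  then (b | ~r) forces b = True.
Try u = True:
  (~p | ~u) forces p = False.
  (e | p | ~u) forces e = True.
  clause (~e | p | ~u) is falsified — backtrack.
So u = False.
  then (~b | e | u) forces e = True.
Set p = False.
All clauses satisfied.

r = True, u = False, p = False, b = True, e = True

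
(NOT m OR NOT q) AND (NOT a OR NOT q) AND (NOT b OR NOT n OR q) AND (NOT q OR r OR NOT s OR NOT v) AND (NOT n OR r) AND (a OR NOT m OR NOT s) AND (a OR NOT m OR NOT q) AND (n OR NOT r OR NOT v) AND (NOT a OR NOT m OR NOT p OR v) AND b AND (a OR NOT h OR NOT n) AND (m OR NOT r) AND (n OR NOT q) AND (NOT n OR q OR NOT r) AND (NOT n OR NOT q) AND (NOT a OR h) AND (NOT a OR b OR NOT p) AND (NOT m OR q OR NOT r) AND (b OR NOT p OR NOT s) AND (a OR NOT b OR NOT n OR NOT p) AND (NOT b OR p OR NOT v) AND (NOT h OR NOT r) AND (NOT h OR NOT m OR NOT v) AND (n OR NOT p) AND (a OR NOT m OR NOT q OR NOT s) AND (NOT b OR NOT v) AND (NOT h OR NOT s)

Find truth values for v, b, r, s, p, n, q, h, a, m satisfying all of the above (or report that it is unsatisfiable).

v = False, b = True, r = False, s = False, p = False, n = False, q = False, h = True, a = True, m = True

Unit clause (b) forces b = True.
In (NOT b OR NOT v) only NOT v is left, so v = False.
Try r = True:
  (m OR NOT r) forces m = True.
  (NOT m OR NOT q) forces q = False.
  clause (NOT m OR q OR NOT r) is falsified — backtrack.
So r = False.
  then (NOT n OR r) forces n = False.
  then (n OR NOT q) forces q = False.
  then (n OR NOT p) forces p = False.
Set s = False.
Set h = True.
Set a = True.
Set m = True.
All clauses satisfied.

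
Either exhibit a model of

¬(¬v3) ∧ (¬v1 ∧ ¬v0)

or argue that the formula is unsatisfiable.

v0 = False, v1 = False, v3 = True

  ¬(¬v3) = True
    ¬v3 = False
  ¬v1 ∧ ¬v0 = True
    ¬v1 = True
    ¬v0 = True
Both conjuncts True, so the formula holds.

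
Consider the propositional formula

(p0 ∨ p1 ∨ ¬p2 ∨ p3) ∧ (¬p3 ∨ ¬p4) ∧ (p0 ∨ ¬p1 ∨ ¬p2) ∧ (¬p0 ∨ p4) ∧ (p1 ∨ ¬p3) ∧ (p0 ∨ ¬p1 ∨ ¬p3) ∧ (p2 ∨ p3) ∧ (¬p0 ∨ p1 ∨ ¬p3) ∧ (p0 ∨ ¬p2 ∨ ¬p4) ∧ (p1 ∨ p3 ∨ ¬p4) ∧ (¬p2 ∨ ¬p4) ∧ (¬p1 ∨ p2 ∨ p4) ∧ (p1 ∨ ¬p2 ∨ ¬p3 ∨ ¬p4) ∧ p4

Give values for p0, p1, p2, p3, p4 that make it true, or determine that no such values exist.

Case p4 = True:
  (¬p3 ∨ ¬p4) forces p3 = False.
  (p2 ∨ p3) forces p2 = True.
  Clause (¬p2 ∨ ¬p4) is falsified — contradiction.
Case p4 = False:
  Clause (p4) is falsified — contradiction.
Both cases fail, so the formula is unsatisfiable.

Unsatisfiable — no assignment works.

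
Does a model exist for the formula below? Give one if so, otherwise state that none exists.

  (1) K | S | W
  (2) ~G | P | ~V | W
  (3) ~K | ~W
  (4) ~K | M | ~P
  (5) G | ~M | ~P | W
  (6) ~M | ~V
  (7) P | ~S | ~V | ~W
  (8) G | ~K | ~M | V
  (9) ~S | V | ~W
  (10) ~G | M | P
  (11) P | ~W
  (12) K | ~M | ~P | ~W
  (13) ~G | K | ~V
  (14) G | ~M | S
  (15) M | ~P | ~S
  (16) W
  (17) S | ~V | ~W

M = False, S = False, P = True, W = True, V = False, G = False, K = False

Unit clause (W) forces W = True.
In (~K | ~W) only ~K is left, so K = False.
In (P | ~W) only P is left, so P = True.
In (K | ~M | ~P | ~W) only ~M is left, so M = False.
In (M | ~P | ~S) only ~S is left, so S = False.
In (S | ~V | ~W) only ~V is left, so V = False.
Set G = False.
All clauses satisfied.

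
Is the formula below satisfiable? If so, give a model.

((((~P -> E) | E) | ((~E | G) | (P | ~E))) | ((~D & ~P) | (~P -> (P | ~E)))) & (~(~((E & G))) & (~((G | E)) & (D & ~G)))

UNSATISFIABLE

Case E = True: the conjunct ~((G | E)) becomes ~((G | True)) = False.
Case E = False: the conjunct ~(~((E & G))) becomes ~(~False) = False.
Both cases fail — unsatisfiable.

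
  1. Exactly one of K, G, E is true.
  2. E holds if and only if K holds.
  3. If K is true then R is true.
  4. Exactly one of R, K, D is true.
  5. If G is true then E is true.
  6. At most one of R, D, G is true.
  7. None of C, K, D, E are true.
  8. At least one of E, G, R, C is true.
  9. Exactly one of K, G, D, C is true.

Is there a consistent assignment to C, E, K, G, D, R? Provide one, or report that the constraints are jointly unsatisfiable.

The formula is unsatisfiable.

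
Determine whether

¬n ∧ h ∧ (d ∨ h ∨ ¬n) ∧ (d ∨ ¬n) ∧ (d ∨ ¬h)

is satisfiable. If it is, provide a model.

h: True, n: False, d: True

Unit clause (¬n) forces n = False.
Unit clause (h) forces h = True.
In (d ∨ ¬h) only d is left, so d = True.
Check each clause:
  (¬n): ¬n holds.
  (h): h holds.
  (d ∨ h ∨ ¬n): d holds.
  (d ∨ ¬n): d holds.
  (d ∨ ¬h): d holds.
All clauses satisfied.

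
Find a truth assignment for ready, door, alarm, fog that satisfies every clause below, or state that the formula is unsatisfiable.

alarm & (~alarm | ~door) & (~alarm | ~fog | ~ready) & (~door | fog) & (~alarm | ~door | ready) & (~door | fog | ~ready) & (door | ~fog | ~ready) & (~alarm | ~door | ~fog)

ready: False, door: False, alarm: True, fog: True

Unit clause (alarm) forces alarm = True.
In (~alarm | ~door) only ~door is left, so door = False.
Set ready = False.
Set fog = True.
Check each clause:
  (alarm): alarm holds.
  (~alarm | ~door): ~door holds.
  (~alarm | ~fog | ~ready): ~ready holds.
  (~door | fog): ~door holds.
  (~alarm | ~door | ready): ~door holds.
  (~door | fog | ~ready): ~door holds.
  (door | ~fog | ~ready): ~ready holds.
  (~alarm | ~door | ~fog): ~door holds.
All clauses satisfied.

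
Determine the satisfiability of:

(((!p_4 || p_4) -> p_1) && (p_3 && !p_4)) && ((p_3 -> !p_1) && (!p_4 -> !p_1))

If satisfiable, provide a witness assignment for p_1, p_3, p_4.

Case p_4 = True: the conjunct !p_4 is False.
Case p_4 = False: the formula simplifies to (p_1 && p_3) && ((p_3 -> !p_1) && !p_1).
  p_1 = True: the conjunct !p_1 is False.
  p_1 = False: the conjunct p_1 is False.
Both cases fail — unsatisfiable.

The formula is unsatisfiable.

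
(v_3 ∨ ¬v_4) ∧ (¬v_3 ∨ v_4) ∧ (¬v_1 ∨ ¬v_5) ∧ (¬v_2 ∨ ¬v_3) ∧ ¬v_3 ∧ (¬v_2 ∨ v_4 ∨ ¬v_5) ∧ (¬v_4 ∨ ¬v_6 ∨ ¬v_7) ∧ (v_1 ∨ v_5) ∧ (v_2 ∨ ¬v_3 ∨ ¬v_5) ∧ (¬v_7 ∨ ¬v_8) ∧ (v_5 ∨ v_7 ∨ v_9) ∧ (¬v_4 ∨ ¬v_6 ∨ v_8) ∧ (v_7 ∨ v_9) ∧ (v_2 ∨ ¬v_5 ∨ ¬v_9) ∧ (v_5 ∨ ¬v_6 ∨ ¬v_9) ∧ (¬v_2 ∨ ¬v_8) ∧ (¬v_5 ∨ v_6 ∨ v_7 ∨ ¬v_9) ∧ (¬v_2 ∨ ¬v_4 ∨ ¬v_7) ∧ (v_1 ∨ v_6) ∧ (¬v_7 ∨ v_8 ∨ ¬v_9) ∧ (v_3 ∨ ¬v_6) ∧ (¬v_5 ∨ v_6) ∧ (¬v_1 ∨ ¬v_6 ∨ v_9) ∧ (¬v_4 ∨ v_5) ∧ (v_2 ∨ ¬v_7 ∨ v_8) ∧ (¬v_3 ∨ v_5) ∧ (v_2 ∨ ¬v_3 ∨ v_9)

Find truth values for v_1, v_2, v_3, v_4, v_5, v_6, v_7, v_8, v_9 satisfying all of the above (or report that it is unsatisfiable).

v_1 = True, v_2 = False, v_3 = False, v_4 = False, v_5 = False, v_6 = False, v_7 = False, v_8 = False, v_9 = True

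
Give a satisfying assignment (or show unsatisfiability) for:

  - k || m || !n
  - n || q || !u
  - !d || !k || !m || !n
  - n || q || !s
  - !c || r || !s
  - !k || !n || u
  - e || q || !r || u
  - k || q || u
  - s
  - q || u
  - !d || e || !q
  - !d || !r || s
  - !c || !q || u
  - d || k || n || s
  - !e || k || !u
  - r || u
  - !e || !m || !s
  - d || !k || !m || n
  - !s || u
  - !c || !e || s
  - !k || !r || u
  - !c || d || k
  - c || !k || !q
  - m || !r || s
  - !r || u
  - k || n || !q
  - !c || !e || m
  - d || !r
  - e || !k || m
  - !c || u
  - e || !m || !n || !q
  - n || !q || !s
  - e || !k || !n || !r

Unit clause (s) forces s = True.
In (!s || u) only u is left, so u = True.
Set d = True.
Set k = True.
Set r = False.
  then (!c || r || !s) forces c = False.
  then (c || !k || !q) forces q = False.
  then (n || q || !u) forces n = True.
  then (!d || !k || !m || !n) forces m = False.
  then (e || !k || m) forces e = True.
All clauses satisfied.

d: True, k: True, s: True, r: False, c: False, n: True, e: True, q: False, u: True, m: False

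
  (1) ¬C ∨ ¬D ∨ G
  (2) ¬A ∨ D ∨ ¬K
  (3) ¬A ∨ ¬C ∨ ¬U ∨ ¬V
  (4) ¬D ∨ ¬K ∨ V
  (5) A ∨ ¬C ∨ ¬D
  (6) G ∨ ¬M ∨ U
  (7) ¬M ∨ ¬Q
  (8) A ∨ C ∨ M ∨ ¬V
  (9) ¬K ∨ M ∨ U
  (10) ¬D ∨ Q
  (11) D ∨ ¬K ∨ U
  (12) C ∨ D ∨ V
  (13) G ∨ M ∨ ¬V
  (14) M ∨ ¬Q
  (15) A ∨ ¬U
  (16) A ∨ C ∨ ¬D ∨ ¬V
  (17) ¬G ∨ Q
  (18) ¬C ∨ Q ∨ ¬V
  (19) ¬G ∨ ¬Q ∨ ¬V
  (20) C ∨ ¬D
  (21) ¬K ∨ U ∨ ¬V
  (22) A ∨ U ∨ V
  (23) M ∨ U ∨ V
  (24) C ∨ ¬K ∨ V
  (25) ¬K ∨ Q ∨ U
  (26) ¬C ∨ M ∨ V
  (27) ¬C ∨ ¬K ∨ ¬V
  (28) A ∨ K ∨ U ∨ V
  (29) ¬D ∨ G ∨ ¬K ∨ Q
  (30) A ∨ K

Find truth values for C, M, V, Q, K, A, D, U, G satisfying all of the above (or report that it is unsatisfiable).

C=T; M=T; V=F; Q=F; K=F; A=T; D=F; U=T; G=F

Set C = True.
Try M = False:
  (M ∨ ¬Q) forces Q = False.
  (¬D ∨ Q) forces D = False.
  (¬G ∨ Q) forces G = False.
  (G ∨ M ∨ ¬V) forces V = False.
  clause (¬C ∨ M ∨ V) is falsified — backtrack.
So M = True.
  then (¬M ∨ ¬Q) forces Q = False.
  then (¬D ∨ Q) forces D = False.
  then (¬G ∨ Q) forces G = False.
  then (¬C ∨ Q ∨ ¬V) forces V = False.
  then (G ∨ ¬M ∨ U) forces U = True.
  then (A ∨ ¬U) forces A = True.
  then (¬A ∨ D ∨ ¬K) forces K = False.
All clauses satisfied.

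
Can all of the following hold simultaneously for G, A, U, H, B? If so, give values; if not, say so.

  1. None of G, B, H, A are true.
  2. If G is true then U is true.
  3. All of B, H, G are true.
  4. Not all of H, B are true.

UNSATISFIABLE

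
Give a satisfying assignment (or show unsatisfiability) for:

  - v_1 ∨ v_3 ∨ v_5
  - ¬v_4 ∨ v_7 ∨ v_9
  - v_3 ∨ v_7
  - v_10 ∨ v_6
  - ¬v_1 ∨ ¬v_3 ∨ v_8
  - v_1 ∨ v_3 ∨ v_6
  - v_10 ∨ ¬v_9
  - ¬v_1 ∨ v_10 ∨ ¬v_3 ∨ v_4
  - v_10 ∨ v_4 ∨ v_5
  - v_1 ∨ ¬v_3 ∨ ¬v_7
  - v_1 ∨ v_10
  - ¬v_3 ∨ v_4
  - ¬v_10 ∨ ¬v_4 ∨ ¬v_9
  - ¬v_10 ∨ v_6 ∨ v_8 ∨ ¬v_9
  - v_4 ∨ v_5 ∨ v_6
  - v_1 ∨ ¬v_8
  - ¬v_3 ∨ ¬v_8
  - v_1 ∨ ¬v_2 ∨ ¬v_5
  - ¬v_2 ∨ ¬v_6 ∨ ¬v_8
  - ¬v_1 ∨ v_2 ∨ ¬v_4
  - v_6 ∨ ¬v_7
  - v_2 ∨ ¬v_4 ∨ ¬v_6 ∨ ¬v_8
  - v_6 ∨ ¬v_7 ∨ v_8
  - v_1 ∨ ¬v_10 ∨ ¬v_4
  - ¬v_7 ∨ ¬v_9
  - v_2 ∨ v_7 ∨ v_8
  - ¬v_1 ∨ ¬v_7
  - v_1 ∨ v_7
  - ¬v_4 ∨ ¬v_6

v_1: False, v_2: False, v_3: False, v_4: False, v_5: True, v_6: True, v_7: True, v_8: False, v_9: False, v_10: True

Set v_1 = False.
  then (v_1 ∨ v_10) forces v_10 = True.
  then (v_1 ∨ ¬v_8) forces v_8 = False.
  then (v_1 ∨ ¬v_10 ∨ ¬v_4) forces v_4 = False.
  then (v_1 ∨ v_7) forces v_7 = True.
  then (v_1 ∨ ¬v_3 ∨ ¬v_7) forces v_3 = False.
  then (v_6 ∨ ¬v_7) forces v_6 = True.
  then (¬v_7 ∨ ¬v_9) forces v_9 = False.
  then (v_1 ∨ v_3 ∨ v_5) forces v_5 = True.
  then (v_1 ∨ ¬v_2 ∨ ¬v_5) forces v_2 = False.
All clauses satisfied.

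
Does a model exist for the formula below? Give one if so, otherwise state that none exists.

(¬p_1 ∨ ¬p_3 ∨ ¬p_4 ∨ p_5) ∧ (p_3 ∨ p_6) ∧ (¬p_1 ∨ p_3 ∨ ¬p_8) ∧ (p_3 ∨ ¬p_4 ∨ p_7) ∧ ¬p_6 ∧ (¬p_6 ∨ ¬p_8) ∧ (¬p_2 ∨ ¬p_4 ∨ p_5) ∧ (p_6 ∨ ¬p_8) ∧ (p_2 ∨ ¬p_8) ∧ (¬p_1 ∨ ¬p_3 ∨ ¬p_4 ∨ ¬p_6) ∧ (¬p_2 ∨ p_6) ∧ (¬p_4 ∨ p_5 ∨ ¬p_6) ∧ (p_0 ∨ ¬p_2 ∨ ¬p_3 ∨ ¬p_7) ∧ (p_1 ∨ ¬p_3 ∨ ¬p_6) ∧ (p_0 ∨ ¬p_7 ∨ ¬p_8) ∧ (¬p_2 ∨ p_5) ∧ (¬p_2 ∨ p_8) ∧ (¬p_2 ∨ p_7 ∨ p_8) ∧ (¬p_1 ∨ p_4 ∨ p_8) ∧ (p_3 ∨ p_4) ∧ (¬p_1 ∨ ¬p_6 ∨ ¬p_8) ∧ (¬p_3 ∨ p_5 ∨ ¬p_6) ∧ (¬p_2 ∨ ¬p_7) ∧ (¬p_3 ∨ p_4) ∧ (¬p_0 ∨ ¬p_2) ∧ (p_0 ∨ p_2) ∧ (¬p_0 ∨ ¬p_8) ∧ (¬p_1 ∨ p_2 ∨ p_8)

Unit clause (¬p_6) forces p_6 = False.
In (p_6 ∨ ¬p_8) only ¬p_8 is left, so p_8 = False.
In (¬p_2 ∨ p_6) only ¬p_2 is left, so p_2 = False.
In (p_0 ∨ p_2) only p_0 is left, so p_0 = True.
In (¬p_1 ∨ p_2 ∨ p_8) only ¬p_1 is left, so p_1 = False.
In (p_3 ∨ p_6) only p_3 is left, so p_3 = True.
In (¬p_3 ∨ p_4) only p_4 is left, so p_4 = True.
Set p_5 = True.
Set p_7 = True.
All clauses satisfied.

p_0 = True, p_1 = False, p_2 = False, p_3 = True, p_4 = True, p_5 = True, p_6 = False, p_7 = True, p_8 = False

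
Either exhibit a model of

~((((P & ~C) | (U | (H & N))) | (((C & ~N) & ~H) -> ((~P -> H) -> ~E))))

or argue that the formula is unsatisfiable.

N=F, C=T, P=T, E=T, H=F, U=F

  ~((((P & ~C) | (U | (H & N))) | (((C & ~N) & ~H) -> ((~P -> H) -> ~E)))) = True
    ((P & ~C) | (U | (H & N))) | (((C & ~N) & ~H) -> ((~P -> H) -> ~E)) = False
      (P & ~C) | (U | (H & N)) = False
        P & ~C = False
          ~C = False
        U | (H & N) = False
          H & N = False
      ((C & ~N) & ~H) -> ((~P -> H) -> ~E) = False
        (C & ~N) & ~H = True
          C & ~N = True
            ~N = True
          ~H = True
        (~P -> H) -> ~E = False
          ~P -> H = True
            ~P = False
          ~E = False
The formula evaluates to True.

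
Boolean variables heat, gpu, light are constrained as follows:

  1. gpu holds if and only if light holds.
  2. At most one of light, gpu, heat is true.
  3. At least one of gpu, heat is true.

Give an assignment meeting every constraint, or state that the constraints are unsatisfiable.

heat = True; gpu = False; light = False

  (1) gpu=F, light=F — same ✓
  (2) {light, gpu, heat}: 1 true — at most one ✓
  (3) {gpu, heat}: 1 true — at least one ✓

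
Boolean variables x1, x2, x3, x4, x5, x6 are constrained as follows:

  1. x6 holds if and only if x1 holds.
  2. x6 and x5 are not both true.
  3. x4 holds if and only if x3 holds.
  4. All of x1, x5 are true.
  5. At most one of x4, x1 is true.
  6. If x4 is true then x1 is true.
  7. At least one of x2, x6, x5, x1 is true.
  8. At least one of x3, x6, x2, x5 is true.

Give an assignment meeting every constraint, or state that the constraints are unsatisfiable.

Unsatisfiable

Case x1 = True:
  (1) with x1=T forces x6 = True.
  (2) with x6=T forces x5 = False.
  Constraint (4) is violated (x5=F) — contradiction.
Case x1 = False:
  Constraint (4) is violated (x1=F) — contradiction.
Both cases fail — unsatisfiable.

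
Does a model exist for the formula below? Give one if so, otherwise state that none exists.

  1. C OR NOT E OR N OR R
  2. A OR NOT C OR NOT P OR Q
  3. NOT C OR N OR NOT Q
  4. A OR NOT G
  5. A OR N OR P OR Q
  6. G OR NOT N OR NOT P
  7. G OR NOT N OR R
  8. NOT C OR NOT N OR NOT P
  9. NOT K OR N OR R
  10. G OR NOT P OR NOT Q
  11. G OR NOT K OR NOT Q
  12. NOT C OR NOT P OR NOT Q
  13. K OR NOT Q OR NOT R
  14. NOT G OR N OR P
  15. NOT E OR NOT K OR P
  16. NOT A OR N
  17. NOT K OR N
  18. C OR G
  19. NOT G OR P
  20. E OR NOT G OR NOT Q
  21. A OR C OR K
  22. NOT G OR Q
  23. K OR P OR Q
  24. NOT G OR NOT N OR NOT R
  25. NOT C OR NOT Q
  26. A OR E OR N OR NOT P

Set E = False.
Set A = False.
  then (A OR NOT G) forces G = False.
  then (C OR G) forces C = True.
  then (NOT C OR NOT Q) forces Q = False.
  then (A OR NOT C OR NOT P OR Q) forces P = False.
  then (A OR N OR P OR Q) forces N = True.
  then (G OR NOT N OR R) forces R = True.
  then (K OR P OR Q) forces K = True.
All clauses satisfied.

E: False, A: False, K: True, N: True, G: False, P: False, Q: False, R: True, C: True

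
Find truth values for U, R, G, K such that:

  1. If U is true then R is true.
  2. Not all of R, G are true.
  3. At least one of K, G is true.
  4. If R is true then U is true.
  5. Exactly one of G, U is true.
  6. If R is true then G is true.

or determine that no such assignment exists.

U = False, R = False, G = True, K = False

  (1) U=F ⇒ R: vacuous ✓
  (2) {R, G}: 1/2 true — not all ✓
  (3) {K, G}: 1 true — at least one ✓
  (4) R=F ⇒ U: vacuous ✓
  (5) {G, U}: 1 true — exactly one ✓
  (6) R=F ⇒ G: vacuous ✓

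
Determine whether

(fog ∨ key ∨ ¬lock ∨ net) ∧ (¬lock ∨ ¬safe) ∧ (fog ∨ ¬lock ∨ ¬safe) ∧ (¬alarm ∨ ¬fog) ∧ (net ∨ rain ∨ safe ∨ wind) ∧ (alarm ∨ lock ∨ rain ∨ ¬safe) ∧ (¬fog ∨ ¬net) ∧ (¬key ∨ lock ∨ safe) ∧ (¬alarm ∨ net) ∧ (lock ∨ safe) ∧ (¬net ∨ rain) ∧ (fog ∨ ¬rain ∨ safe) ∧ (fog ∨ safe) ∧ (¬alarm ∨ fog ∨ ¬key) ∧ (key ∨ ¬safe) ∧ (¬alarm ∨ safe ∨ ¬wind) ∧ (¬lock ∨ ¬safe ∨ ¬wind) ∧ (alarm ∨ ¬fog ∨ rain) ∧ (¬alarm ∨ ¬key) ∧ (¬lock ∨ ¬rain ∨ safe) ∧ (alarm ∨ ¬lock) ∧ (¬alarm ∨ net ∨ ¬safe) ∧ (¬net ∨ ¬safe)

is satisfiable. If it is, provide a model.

net = False, alarm = False, fog = False, wind = True, lock = False, safe = True, key = True, rain = True

Try net = True:
  (¬fog ∨ ¬net) forces fog = False.
  (¬net ∨ rain) forces rain = True.
  (fog ∨ ¬rain ∨ safe) forces safe = True.
  clause (¬net ∨ ¬safe) is falsified — backtrack.
So net = False.
  then (¬alarm ∨ net) forces alarm = False.
  then (alarm ∨ ¬lock) forces lock = False.
  then (lock ∨ safe) forces safe = True.
  then (key ∨ ¬safe) forces key = True.
  then (alarm ∨ lock ∨ rain ∨ ¬safe) forces rain = True.
Set fog = False.
Set wind = True.
All clauses satisfied.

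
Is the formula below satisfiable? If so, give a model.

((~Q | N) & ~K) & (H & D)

K: False, N: False, D: True, Q: False, H: True

  (~Q | N) & ~K = True
    ~Q | N = True
      ~Q = True
    ~K = True
  H & D = True
Both conjuncts True, so the formula holds.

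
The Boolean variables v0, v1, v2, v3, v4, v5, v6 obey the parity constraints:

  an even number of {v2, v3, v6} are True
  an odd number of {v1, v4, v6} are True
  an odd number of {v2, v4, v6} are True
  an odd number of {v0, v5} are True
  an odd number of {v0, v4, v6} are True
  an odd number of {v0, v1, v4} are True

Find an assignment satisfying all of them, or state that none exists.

v0: True; v1: True; v2: True; v3: False; v4: True; v5: False; v6: True

{v2, v3, v6}: 2 true → even ✓
{v1, v4, v6}: 3 true → odd ✓
{v2, v4, v6}: 3 true → odd ✓
{v0, v5}: 1 true → odd ✓
{v0, v4, v6}: 3 true → odd ✓
{v0, v1, v4}: 3 true → odd ✓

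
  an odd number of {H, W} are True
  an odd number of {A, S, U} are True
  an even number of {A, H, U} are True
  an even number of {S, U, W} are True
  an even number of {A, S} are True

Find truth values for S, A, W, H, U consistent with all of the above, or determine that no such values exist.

The formula is unsatisfiable.

Adding constraints 1, 3, 4, 5 mod 2: every variable appears an even number of times on the left, so the left side is 0.
But the right sides sum to 1 (mod 2). 0 ≠ 1 — the system is inconsistent.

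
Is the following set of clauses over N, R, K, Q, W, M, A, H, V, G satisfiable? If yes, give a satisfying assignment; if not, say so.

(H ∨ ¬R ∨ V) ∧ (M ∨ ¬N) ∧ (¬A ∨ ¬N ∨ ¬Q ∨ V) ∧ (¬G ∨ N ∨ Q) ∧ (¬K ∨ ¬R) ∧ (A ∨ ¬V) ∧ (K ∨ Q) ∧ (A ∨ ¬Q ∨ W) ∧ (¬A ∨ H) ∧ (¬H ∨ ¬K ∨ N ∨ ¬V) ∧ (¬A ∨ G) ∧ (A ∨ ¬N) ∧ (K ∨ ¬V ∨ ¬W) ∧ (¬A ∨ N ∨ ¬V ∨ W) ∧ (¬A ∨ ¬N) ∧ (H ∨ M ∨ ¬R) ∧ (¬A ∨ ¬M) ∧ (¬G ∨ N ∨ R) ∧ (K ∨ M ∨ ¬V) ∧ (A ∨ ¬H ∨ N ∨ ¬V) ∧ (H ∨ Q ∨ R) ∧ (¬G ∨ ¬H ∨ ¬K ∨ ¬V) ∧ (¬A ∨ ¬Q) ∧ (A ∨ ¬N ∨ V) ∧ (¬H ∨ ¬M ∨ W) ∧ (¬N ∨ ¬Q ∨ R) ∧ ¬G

Unit clause (¬G) forces G = False.
In (¬A ∨ G) only ¬A is left, so A = False.
In (A ∨ ¬N) only ¬N is left, so N = False.
In (A ∨ ¬V) only ¬V is left, so V = False.
Set R = False.
Set K = True.
Set Q = False.
  then (H ∨ Q ∨ R) forces H = True.
Set W = True.
Set M = False.
All clauses satisfied.

N = False; R = False; K = True; Q = False; W = True; M = False; A = False; H = True; V = False; G = False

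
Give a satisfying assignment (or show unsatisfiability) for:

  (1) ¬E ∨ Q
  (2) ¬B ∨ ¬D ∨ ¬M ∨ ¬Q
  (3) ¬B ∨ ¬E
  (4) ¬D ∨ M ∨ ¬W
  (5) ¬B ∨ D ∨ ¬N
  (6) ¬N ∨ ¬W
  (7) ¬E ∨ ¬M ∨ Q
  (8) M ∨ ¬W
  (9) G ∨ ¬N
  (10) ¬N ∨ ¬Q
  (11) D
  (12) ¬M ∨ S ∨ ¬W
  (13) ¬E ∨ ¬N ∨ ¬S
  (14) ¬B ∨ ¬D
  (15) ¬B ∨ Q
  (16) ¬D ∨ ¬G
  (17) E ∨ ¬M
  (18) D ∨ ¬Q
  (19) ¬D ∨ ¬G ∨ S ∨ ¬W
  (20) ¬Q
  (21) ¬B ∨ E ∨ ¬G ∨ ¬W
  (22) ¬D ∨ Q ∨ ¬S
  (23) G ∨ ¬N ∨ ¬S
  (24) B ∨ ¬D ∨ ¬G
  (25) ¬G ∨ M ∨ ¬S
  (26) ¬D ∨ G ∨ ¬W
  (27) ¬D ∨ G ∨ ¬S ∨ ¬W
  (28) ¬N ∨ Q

Unit clause (D) forces D = True.
In (¬B ∨ ¬D) only ¬B is left, so B = False.
In (¬D ∨ ¬G) only ¬G is left, so G = False.
Unit clause (¬Q) forces Q = False.
In (¬D ∨ Q ∨ ¬S) only ¬S is left, so S = False.
In (¬D ∨ G ∨ ¬W) only ¬W is left, so W = False.
In (¬N ∨ Q) only ¬N is left, so N = False.
In (¬E ∨ Q) only ¬E is left, so E = False.
In (E ∨ ¬M) only ¬M is left, so M = False.
All clauses satisfied.

D = True; N = False; Q = False; G = False; E = False; B = False; S = False; M = False; W = False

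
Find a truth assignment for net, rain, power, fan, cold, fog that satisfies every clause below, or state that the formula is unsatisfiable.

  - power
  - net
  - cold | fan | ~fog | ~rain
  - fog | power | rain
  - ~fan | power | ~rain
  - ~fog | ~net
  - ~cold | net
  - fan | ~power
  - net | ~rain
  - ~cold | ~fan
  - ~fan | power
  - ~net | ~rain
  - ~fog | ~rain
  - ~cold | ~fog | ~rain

net = True, rain = False, power = True, fan = True, cold = False, fog = False

Unit clause (power) forces power = True.
Unit clause (net) forces net = True.
In (~fog | ~net) only ~fog is left, so fog = False.
In (fan | ~power) only fan is left, so fan = True.
In (~cold | ~fan) only ~cold is left, so cold = False.
In (~net | ~rain) only ~rain is left, so rain = False.
All clauses satisfied.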